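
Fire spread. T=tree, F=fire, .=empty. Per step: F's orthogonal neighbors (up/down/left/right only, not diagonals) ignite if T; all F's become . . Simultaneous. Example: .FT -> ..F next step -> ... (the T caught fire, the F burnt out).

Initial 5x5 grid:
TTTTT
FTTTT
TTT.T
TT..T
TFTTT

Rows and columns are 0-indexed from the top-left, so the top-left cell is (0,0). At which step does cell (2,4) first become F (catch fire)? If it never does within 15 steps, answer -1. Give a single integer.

Step 1: cell (2,4)='T' (+6 fires, +2 burnt)
Step 2: cell (2,4)='T' (+5 fires, +6 burnt)
Step 3: cell (2,4)='T' (+4 fires, +5 burnt)
Step 4: cell (2,4)='T' (+3 fires, +4 burnt)
Step 5: cell (2,4)='F' (+2 fires, +3 burnt)
  -> target ignites at step 5
Step 6: cell (2,4)='.' (+0 fires, +2 burnt)
  fire out at step 6

5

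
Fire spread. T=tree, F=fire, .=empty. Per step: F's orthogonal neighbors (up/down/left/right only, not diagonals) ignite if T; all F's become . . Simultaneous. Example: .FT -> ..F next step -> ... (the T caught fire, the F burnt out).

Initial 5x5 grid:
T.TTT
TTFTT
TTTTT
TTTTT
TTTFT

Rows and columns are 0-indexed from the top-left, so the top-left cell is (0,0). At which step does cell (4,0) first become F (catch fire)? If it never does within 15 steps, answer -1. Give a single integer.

Step 1: cell (4,0)='T' (+7 fires, +2 burnt)
Step 2: cell (4,0)='T' (+8 fires, +7 burnt)
Step 3: cell (4,0)='F' (+6 fires, +8 burnt)
  -> target ignites at step 3
Step 4: cell (4,0)='.' (+1 fires, +6 burnt)
Step 5: cell (4,0)='.' (+0 fires, +1 burnt)
  fire out at step 5

3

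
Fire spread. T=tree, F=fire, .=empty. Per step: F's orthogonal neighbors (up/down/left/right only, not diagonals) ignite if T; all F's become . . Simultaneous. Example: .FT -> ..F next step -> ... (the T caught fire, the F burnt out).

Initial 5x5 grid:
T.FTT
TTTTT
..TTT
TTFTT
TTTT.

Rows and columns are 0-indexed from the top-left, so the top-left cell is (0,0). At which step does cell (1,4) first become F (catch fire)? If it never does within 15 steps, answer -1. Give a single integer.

Step 1: cell (1,4)='T' (+6 fires, +2 burnt)
Step 2: cell (1,4)='T' (+8 fires, +6 burnt)
Step 3: cell (1,4)='F' (+4 fires, +8 burnt)
  -> target ignites at step 3
Step 4: cell (1,4)='.' (+1 fires, +4 burnt)
Step 5: cell (1,4)='.' (+0 fires, +1 burnt)
  fire out at step 5

3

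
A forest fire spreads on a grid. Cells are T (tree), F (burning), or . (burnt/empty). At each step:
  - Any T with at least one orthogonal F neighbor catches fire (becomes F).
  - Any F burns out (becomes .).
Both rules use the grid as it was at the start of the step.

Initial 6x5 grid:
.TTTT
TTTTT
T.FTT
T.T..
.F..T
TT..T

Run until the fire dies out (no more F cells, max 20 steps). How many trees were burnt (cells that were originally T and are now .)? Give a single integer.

Step 1: +4 fires, +2 burnt (F count now 4)
Step 2: +5 fires, +4 burnt (F count now 5)
Step 3: +4 fires, +5 burnt (F count now 4)
Step 4: +2 fires, +4 burnt (F count now 2)
Step 5: +1 fires, +2 burnt (F count now 1)
Step 6: +0 fires, +1 burnt (F count now 0)
Fire out after step 6
Initially T: 18, now '.': 28
Total burnt (originally-T cells now '.'): 16

Answer: 16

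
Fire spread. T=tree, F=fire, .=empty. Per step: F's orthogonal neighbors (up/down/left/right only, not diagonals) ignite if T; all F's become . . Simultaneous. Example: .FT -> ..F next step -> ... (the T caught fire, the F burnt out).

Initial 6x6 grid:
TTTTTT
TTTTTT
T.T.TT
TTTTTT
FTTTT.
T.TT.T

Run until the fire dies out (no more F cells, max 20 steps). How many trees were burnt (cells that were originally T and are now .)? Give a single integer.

Step 1: +3 fires, +1 burnt (F count now 3)
Step 2: +3 fires, +3 burnt (F count now 3)
Step 3: +4 fires, +3 burnt (F count now 4)
Step 4: +6 fires, +4 burnt (F count now 6)
Step 5: +3 fires, +6 burnt (F count now 3)
Step 6: +4 fires, +3 burnt (F count now 4)
Step 7: +3 fires, +4 burnt (F count now 3)
Step 8: +2 fires, +3 burnt (F count now 2)
Step 9: +1 fires, +2 burnt (F count now 1)
Step 10: +0 fires, +1 burnt (F count now 0)
Fire out after step 10
Initially T: 30, now '.': 35
Total burnt (originally-T cells now '.'): 29

Answer: 29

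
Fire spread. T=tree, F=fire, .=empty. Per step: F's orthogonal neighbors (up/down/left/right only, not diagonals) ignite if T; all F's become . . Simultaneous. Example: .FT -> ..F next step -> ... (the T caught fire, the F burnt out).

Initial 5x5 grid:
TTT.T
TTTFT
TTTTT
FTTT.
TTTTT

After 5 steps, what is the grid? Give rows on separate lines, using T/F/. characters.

Step 1: 6 trees catch fire, 2 burn out
  TTT.T
  TTF.F
  FTTFT
  .FTT.
  FTTTT
Step 2: 10 trees catch fire, 6 burn out
  TTF.F
  FF...
  .FF.F
  ..FF.
  .FTTT
Step 3: 4 trees catch fire, 10 burn out
  FF...
  .....
  .....
  .....
  ..FFT
Step 4: 1 trees catch fire, 4 burn out
  .....
  .....
  .....
  .....
  ....F
Step 5: 0 trees catch fire, 1 burn out
  .....
  .....
  .....
  .....
  .....

.....
.....
.....
.....
.....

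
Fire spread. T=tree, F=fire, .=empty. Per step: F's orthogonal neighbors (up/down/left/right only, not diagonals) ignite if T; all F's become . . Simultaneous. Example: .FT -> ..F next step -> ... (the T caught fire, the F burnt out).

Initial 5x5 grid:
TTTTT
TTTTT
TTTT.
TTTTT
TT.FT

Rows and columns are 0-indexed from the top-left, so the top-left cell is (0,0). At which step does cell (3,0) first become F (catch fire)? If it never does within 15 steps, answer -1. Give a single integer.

Step 1: cell (3,0)='T' (+2 fires, +1 burnt)
Step 2: cell (3,0)='T' (+3 fires, +2 burnt)
Step 3: cell (3,0)='T' (+3 fires, +3 burnt)
Step 4: cell (3,0)='F' (+6 fires, +3 burnt)
  -> target ignites at step 4
Step 5: cell (3,0)='.' (+5 fires, +6 burnt)
Step 6: cell (3,0)='.' (+2 fires, +5 burnt)
Step 7: cell (3,0)='.' (+1 fires, +2 burnt)
Step 8: cell (3,0)='.' (+0 fires, +1 burnt)
  fire out at step 8

4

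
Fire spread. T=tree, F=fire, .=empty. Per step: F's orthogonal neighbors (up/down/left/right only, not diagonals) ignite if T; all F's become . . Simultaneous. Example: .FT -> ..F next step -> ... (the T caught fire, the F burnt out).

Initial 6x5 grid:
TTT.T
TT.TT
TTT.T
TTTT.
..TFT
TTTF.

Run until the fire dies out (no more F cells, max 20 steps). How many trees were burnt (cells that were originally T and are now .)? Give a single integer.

Step 1: +4 fires, +2 burnt (F count now 4)
Step 2: +2 fires, +4 burnt (F count now 2)
Step 3: +3 fires, +2 burnt (F count now 3)
Step 4: +2 fires, +3 burnt (F count now 2)
Step 5: +2 fires, +2 burnt (F count now 2)
Step 6: +2 fires, +2 burnt (F count now 2)
Step 7: +2 fires, +2 burnt (F count now 2)
Step 8: +0 fires, +2 burnt (F count now 0)
Fire out after step 8
Initially T: 21, now '.': 26
Total burnt (originally-T cells now '.'): 17

Answer: 17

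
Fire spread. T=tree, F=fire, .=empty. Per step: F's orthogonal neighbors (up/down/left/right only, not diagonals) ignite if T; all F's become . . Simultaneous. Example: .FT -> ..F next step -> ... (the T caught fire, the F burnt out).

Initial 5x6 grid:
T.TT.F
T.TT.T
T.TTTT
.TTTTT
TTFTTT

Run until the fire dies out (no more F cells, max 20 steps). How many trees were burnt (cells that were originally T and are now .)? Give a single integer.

Answer: 19

Derivation:
Step 1: +4 fires, +2 burnt (F count now 4)
Step 2: +6 fires, +4 burnt (F count now 6)
Step 3: +6 fires, +6 burnt (F count now 6)
Step 4: +2 fires, +6 burnt (F count now 2)
Step 5: +1 fires, +2 burnt (F count now 1)
Step 6: +0 fires, +1 burnt (F count now 0)
Fire out after step 6
Initially T: 22, now '.': 27
Total burnt (originally-T cells now '.'): 19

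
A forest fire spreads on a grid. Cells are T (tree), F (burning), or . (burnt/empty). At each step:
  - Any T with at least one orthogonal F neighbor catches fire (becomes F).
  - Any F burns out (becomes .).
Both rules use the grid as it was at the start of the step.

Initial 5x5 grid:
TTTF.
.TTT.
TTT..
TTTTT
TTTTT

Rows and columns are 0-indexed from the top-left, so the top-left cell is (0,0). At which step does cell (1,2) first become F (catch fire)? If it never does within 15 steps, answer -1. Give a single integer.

Step 1: cell (1,2)='T' (+2 fires, +1 burnt)
Step 2: cell (1,2)='F' (+2 fires, +2 burnt)
  -> target ignites at step 2
Step 3: cell (1,2)='.' (+3 fires, +2 burnt)
Step 4: cell (1,2)='.' (+2 fires, +3 burnt)
Step 5: cell (1,2)='.' (+4 fires, +2 burnt)
Step 6: cell (1,2)='.' (+4 fires, +4 burnt)
Step 7: cell (1,2)='.' (+2 fires, +4 burnt)
Step 8: cell (1,2)='.' (+0 fires, +2 burnt)
  fire out at step 8

2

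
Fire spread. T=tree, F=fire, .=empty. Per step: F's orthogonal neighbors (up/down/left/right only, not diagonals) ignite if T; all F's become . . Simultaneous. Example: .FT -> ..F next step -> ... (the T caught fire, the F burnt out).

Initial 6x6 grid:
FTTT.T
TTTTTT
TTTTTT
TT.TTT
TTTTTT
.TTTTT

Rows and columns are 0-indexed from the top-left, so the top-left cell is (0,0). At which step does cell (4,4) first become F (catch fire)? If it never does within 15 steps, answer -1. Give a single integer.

Step 1: cell (4,4)='T' (+2 fires, +1 burnt)
Step 2: cell (4,4)='T' (+3 fires, +2 burnt)
Step 3: cell (4,4)='T' (+4 fires, +3 burnt)
Step 4: cell (4,4)='T' (+4 fires, +4 burnt)
Step 5: cell (4,4)='T' (+3 fires, +4 burnt)
Step 6: cell (4,4)='T' (+5 fires, +3 burnt)
Step 7: cell (4,4)='T' (+5 fires, +5 burnt)
Step 8: cell (4,4)='F' (+3 fires, +5 burnt)
  -> target ignites at step 8
Step 9: cell (4,4)='.' (+2 fires, +3 burnt)
Step 10: cell (4,4)='.' (+1 fires, +2 burnt)
Step 11: cell (4,4)='.' (+0 fires, +1 burnt)
  fire out at step 11

8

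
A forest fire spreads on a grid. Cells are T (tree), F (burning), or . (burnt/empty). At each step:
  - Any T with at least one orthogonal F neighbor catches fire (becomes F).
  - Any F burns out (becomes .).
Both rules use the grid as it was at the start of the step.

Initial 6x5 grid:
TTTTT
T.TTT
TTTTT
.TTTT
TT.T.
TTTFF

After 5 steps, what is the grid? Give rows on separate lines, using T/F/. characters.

Step 1: 2 trees catch fire, 2 burn out
  TTTTT
  T.TTT
  TTTTT
  .TTTT
  TT.F.
  TTF..
Step 2: 2 trees catch fire, 2 burn out
  TTTTT
  T.TTT
  TTTTT
  .TTFT
  TT...
  TF...
Step 3: 5 trees catch fire, 2 burn out
  TTTTT
  T.TTT
  TTTFT
  .TF.F
  TF...
  F....
Step 4: 5 trees catch fire, 5 burn out
  TTTTT
  T.TFT
  TTF.F
  .F...
  F....
  .....
Step 5: 4 trees catch fire, 5 burn out
  TTTFT
  T.F.F
  TF...
  .....
  .....
  .....

TTTFT
T.F.F
TF...
.....
.....
.....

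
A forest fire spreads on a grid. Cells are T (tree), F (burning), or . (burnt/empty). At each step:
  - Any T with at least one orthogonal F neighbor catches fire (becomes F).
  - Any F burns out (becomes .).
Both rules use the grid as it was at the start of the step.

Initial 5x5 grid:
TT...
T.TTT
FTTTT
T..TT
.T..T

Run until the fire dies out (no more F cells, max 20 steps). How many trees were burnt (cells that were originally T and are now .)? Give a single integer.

Step 1: +3 fires, +1 burnt (F count now 3)
Step 2: +2 fires, +3 burnt (F count now 2)
Step 3: +3 fires, +2 burnt (F count now 3)
Step 4: +3 fires, +3 burnt (F count now 3)
Step 5: +2 fires, +3 burnt (F count now 2)
Step 6: +1 fires, +2 burnt (F count now 1)
Step 7: +0 fires, +1 burnt (F count now 0)
Fire out after step 7
Initially T: 15, now '.': 24
Total burnt (originally-T cells now '.'): 14

Answer: 14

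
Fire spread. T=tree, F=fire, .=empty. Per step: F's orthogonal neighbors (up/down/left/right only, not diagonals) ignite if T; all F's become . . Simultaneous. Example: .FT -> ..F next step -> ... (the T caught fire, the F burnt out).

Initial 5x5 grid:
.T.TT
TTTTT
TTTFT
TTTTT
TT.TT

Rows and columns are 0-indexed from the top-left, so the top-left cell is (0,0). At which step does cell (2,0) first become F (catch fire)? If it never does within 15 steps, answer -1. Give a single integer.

Step 1: cell (2,0)='T' (+4 fires, +1 burnt)
Step 2: cell (2,0)='T' (+7 fires, +4 burnt)
Step 3: cell (2,0)='F' (+5 fires, +7 burnt)
  -> target ignites at step 3
Step 4: cell (2,0)='.' (+4 fires, +5 burnt)
Step 5: cell (2,0)='.' (+1 fires, +4 burnt)
Step 6: cell (2,0)='.' (+0 fires, +1 burnt)
  fire out at step 6

3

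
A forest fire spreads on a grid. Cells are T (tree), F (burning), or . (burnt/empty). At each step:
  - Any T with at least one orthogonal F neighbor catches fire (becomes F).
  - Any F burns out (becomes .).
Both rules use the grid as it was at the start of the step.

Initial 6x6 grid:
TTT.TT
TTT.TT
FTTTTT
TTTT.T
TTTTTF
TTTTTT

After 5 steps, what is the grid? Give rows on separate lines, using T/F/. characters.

Step 1: 6 trees catch fire, 2 burn out
  TTT.TT
  FTT.TT
  .FTTTT
  FTTT.F
  TTTTF.
  TTTTTF
Step 2: 8 trees catch fire, 6 burn out
  FTT.TT
  .FT.TT
  ..FTTF
  .FTT..
  FTTF..
  TTTTF.
Step 3: 11 trees catch fire, 8 burn out
  .FT.TT
  ..F.TF
  ...FF.
  ..FF..
  .FF...
  FTTF..
Step 4: 5 trees catch fire, 11 burn out
  ..F.TF
  ....F.
  ......
  ......
  ......
  .FF...
Step 5: 1 trees catch fire, 5 burn out
  ....F.
  ......
  ......
  ......
  ......
  ......

....F.
......
......
......
......
......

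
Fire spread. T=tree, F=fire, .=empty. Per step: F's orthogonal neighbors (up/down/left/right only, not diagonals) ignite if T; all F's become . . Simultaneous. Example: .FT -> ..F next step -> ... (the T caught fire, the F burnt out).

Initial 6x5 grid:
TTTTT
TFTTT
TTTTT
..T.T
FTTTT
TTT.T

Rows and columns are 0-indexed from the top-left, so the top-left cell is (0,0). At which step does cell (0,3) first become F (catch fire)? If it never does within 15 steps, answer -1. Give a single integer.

Step 1: cell (0,3)='T' (+6 fires, +2 burnt)
Step 2: cell (0,3)='T' (+7 fires, +6 burnt)
Step 3: cell (0,3)='F' (+6 fires, +7 burnt)
  -> target ignites at step 3
Step 4: cell (0,3)='.' (+3 fires, +6 burnt)
Step 5: cell (0,3)='.' (+2 fires, +3 burnt)
Step 6: cell (0,3)='.' (+0 fires, +2 burnt)
  fire out at step 6

3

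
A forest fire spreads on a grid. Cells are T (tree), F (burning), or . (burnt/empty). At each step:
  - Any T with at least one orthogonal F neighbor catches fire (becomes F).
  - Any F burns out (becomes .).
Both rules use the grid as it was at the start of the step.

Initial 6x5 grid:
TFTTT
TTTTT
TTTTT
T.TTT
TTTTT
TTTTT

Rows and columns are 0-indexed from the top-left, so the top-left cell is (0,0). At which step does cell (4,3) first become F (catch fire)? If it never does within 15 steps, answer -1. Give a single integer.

Step 1: cell (4,3)='T' (+3 fires, +1 burnt)
Step 2: cell (4,3)='T' (+4 fires, +3 burnt)
Step 3: cell (4,3)='T' (+4 fires, +4 burnt)
Step 4: cell (4,3)='T' (+4 fires, +4 burnt)
Step 5: cell (4,3)='T' (+4 fires, +4 burnt)
Step 6: cell (4,3)='F' (+5 fires, +4 burnt)
  -> target ignites at step 6
Step 7: cell (4,3)='.' (+3 fires, +5 burnt)
Step 8: cell (4,3)='.' (+1 fires, +3 burnt)
Step 9: cell (4,3)='.' (+0 fires, +1 burnt)
  fire out at step 9

6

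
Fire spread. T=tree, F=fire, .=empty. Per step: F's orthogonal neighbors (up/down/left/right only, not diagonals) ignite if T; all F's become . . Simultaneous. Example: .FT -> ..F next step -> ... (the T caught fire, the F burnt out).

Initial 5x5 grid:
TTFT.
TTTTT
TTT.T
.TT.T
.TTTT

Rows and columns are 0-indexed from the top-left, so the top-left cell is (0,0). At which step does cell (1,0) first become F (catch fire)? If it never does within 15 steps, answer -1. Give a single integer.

Step 1: cell (1,0)='T' (+3 fires, +1 burnt)
Step 2: cell (1,0)='T' (+4 fires, +3 burnt)
Step 3: cell (1,0)='F' (+4 fires, +4 burnt)
  -> target ignites at step 3
Step 4: cell (1,0)='.' (+4 fires, +4 burnt)
Step 5: cell (1,0)='.' (+3 fires, +4 burnt)
Step 6: cell (1,0)='.' (+1 fires, +3 burnt)
Step 7: cell (1,0)='.' (+0 fires, +1 burnt)
  fire out at step 7

3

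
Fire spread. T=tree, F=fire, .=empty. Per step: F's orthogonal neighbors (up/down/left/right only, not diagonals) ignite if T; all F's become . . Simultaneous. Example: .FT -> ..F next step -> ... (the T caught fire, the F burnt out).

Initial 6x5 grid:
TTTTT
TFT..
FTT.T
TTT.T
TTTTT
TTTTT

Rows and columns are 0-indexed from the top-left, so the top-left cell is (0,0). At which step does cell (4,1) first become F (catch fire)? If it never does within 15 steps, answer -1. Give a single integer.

Step 1: cell (4,1)='T' (+5 fires, +2 burnt)
Step 2: cell (4,1)='T' (+5 fires, +5 burnt)
Step 3: cell (4,1)='F' (+4 fires, +5 burnt)
  -> target ignites at step 3
Step 4: cell (4,1)='.' (+3 fires, +4 burnt)
Step 5: cell (4,1)='.' (+2 fires, +3 burnt)
Step 6: cell (4,1)='.' (+2 fires, +2 burnt)
Step 7: cell (4,1)='.' (+2 fires, +2 burnt)
Step 8: cell (4,1)='.' (+1 fires, +2 burnt)
Step 9: cell (4,1)='.' (+0 fires, +1 burnt)
  fire out at step 9

3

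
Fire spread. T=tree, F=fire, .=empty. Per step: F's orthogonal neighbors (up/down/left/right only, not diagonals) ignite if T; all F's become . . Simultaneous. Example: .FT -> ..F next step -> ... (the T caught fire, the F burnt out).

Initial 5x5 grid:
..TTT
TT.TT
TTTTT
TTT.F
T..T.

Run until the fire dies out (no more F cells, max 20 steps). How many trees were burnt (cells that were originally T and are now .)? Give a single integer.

Answer: 16

Derivation:
Step 1: +1 fires, +1 burnt (F count now 1)
Step 2: +2 fires, +1 burnt (F count now 2)
Step 3: +3 fires, +2 burnt (F count now 3)
Step 4: +3 fires, +3 burnt (F count now 3)
Step 5: +4 fires, +3 burnt (F count now 4)
Step 6: +2 fires, +4 burnt (F count now 2)
Step 7: +1 fires, +2 burnt (F count now 1)
Step 8: +0 fires, +1 burnt (F count now 0)
Fire out after step 8
Initially T: 17, now '.': 24
Total burnt (originally-T cells now '.'): 16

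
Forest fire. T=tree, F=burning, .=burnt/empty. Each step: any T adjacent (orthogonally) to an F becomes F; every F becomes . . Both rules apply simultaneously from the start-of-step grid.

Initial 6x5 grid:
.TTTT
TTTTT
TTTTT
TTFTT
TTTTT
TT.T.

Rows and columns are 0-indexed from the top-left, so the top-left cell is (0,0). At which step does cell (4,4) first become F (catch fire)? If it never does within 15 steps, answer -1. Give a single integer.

Step 1: cell (4,4)='T' (+4 fires, +1 burnt)
Step 2: cell (4,4)='T' (+7 fires, +4 burnt)
Step 3: cell (4,4)='F' (+9 fires, +7 burnt)
  -> target ignites at step 3
Step 4: cell (4,4)='.' (+5 fires, +9 burnt)
Step 5: cell (4,4)='.' (+1 fires, +5 burnt)
Step 6: cell (4,4)='.' (+0 fires, +1 burnt)
  fire out at step 6

3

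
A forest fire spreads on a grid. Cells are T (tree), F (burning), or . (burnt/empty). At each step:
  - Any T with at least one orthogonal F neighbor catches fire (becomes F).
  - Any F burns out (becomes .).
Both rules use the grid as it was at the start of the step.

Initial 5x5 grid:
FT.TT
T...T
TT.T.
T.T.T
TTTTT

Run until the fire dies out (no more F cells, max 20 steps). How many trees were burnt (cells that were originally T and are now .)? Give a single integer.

Answer: 12

Derivation:
Step 1: +2 fires, +1 burnt (F count now 2)
Step 2: +1 fires, +2 burnt (F count now 1)
Step 3: +2 fires, +1 burnt (F count now 2)
Step 4: +1 fires, +2 burnt (F count now 1)
Step 5: +1 fires, +1 burnt (F count now 1)
Step 6: +1 fires, +1 burnt (F count now 1)
Step 7: +2 fires, +1 burnt (F count now 2)
Step 8: +1 fires, +2 burnt (F count now 1)
Step 9: +1 fires, +1 burnt (F count now 1)
Step 10: +0 fires, +1 burnt (F count now 0)
Fire out after step 10
Initially T: 16, now '.': 21
Total burnt (originally-T cells now '.'): 12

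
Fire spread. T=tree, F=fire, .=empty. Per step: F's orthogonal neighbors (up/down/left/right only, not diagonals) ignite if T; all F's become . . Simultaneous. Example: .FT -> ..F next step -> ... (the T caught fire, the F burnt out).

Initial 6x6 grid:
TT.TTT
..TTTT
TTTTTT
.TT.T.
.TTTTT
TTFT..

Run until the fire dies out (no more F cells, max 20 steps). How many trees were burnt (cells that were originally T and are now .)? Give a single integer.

Answer: 24

Derivation:
Step 1: +3 fires, +1 burnt (F count now 3)
Step 2: +4 fires, +3 burnt (F count now 4)
Step 3: +3 fires, +4 burnt (F count now 3)
Step 4: +5 fires, +3 burnt (F count now 5)
Step 5: +3 fires, +5 burnt (F count now 3)
Step 6: +3 fires, +3 burnt (F count now 3)
Step 7: +2 fires, +3 burnt (F count now 2)
Step 8: +1 fires, +2 burnt (F count now 1)
Step 9: +0 fires, +1 burnt (F count now 0)
Fire out after step 9
Initially T: 26, now '.': 34
Total burnt (originally-T cells now '.'): 24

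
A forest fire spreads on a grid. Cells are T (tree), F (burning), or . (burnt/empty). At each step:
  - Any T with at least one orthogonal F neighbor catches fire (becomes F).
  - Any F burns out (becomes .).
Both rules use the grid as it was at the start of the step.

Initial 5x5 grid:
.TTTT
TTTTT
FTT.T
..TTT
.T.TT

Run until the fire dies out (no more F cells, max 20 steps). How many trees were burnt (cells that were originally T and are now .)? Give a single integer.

Step 1: +2 fires, +1 burnt (F count now 2)
Step 2: +2 fires, +2 burnt (F count now 2)
Step 3: +3 fires, +2 burnt (F count now 3)
Step 4: +3 fires, +3 burnt (F count now 3)
Step 5: +4 fires, +3 burnt (F count now 4)
Step 6: +3 fires, +4 burnt (F count now 3)
Step 7: +0 fires, +3 burnt (F count now 0)
Fire out after step 7
Initially T: 18, now '.': 24
Total burnt (originally-T cells now '.'): 17

Answer: 17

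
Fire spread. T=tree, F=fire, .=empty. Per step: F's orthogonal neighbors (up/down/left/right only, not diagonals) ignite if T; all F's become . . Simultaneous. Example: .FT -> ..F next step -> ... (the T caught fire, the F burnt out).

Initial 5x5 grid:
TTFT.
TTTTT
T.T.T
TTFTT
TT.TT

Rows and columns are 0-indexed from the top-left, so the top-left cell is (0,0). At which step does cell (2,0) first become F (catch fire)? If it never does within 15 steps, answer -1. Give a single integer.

Step 1: cell (2,0)='T' (+6 fires, +2 burnt)
Step 2: cell (2,0)='T' (+7 fires, +6 burnt)
Step 3: cell (2,0)='F' (+6 fires, +7 burnt)
  -> target ignites at step 3
Step 4: cell (2,0)='.' (+0 fires, +6 burnt)
  fire out at step 4

3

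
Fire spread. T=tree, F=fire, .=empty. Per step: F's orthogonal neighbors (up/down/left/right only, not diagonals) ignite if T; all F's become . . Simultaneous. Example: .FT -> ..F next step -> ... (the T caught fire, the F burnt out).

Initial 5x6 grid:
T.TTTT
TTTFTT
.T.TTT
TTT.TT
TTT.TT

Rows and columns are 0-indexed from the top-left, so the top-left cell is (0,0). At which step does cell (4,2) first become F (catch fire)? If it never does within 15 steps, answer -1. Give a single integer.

Step 1: cell (4,2)='T' (+4 fires, +1 burnt)
Step 2: cell (4,2)='T' (+5 fires, +4 burnt)
Step 3: cell (4,2)='T' (+5 fires, +5 burnt)
Step 4: cell (4,2)='T' (+4 fires, +5 burnt)
Step 5: cell (4,2)='T' (+4 fires, +4 burnt)
Step 6: cell (4,2)='F' (+2 fires, +4 burnt)
  -> target ignites at step 6
Step 7: cell (4,2)='.' (+0 fires, +2 burnt)
  fire out at step 7

6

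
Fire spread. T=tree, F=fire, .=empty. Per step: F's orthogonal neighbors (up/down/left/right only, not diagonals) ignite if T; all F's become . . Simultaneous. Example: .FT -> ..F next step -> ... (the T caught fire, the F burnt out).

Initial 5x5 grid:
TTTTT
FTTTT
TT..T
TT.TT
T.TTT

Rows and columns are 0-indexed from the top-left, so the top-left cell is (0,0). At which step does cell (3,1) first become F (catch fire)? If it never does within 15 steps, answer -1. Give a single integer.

Step 1: cell (3,1)='T' (+3 fires, +1 burnt)
Step 2: cell (3,1)='T' (+4 fires, +3 burnt)
Step 3: cell (3,1)='F' (+4 fires, +4 burnt)
  -> target ignites at step 3
Step 4: cell (3,1)='.' (+2 fires, +4 burnt)
Step 5: cell (3,1)='.' (+2 fires, +2 burnt)
Step 6: cell (3,1)='.' (+1 fires, +2 burnt)
Step 7: cell (3,1)='.' (+2 fires, +1 burnt)
Step 8: cell (3,1)='.' (+1 fires, +2 burnt)
Step 9: cell (3,1)='.' (+1 fires, +1 burnt)
Step 10: cell (3,1)='.' (+0 fires, +1 burnt)
  fire out at step 10

3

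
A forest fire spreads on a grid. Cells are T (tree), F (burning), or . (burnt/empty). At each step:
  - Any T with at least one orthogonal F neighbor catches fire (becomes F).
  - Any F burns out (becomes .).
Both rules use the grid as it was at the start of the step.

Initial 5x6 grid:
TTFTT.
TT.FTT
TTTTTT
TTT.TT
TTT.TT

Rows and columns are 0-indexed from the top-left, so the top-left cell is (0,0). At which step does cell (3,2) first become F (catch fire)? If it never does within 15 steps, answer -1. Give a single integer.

Step 1: cell (3,2)='T' (+4 fires, +2 burnt)
Step 2: cell (3,2)='T' (+6 fires, +4 burnt)
Step 3: cell (3,2)='F' (+5 fires, +6 burnt)
  -> target ignites at step 3
Step 4: cell (3,2)='.' (+5 fires, +5 burnt)
Step 5: cell (3,2)='.' (+3 fires, +5 burnt)
Step 6: cell (3,2)='.' (+1 fires, +3 burnt)
Step 7: cell (3,2)='.' (+0 fires, +1 burnt)
  fire out at step 7

3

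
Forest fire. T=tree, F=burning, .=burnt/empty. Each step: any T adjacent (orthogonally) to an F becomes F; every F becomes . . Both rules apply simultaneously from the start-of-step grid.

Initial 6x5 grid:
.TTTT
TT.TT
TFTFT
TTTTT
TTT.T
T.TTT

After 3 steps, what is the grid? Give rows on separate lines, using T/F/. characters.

Step 1: 7 trees catch fire, 2 burn out
  .TTTT
  TF.FT
  F.F.F
  TFTFT
  TTT.T
  T.TTT
Step 2: 8 trees catch fire, 7 burn out
  .FTFT
  F...F
  .....
  F.F.F
  TFT.T
  T.TTT
Step 3: 5 trees catch fire, 8 burn out
  ..F.F
  .....
  .....
  .....
  F.F.F
  T.TTT

..F.F
.....
.....
.....
F.F.F
T.TTT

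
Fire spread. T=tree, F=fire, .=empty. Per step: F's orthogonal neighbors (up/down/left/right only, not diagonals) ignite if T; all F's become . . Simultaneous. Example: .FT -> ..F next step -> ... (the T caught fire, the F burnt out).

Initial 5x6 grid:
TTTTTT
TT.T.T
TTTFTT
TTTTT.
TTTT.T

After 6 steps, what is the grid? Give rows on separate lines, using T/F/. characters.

Step 1: 4 trees catch fire, 1 burn out
  TTTTTT
  TT.F.T
  TTF.FT
  TTTFT.
  TTTT.T
Step 2: 6 trees catch fire, 4 burn out
  TTTFTT
  TT...T
  TF...F
  TTF.F.
  TTTF.T
Step 3: 7 trees catch fire, 6 burn out
  TTF.FT
  TF...F
  F.....
  TF....
  TTF..T
Step 4: 5 trees catch fire, 7 burn out
  TF...F
  F.....
  ......
  F.....
  TF...T
Step 5: 2 trees catch fire, 5 burn out
  F.....
  ......
  ......
  ......
  F....T
Step 6: 0 trees catch fire, 2 burn out
  ......
  ......
  ......
  ......
  .....T

......
......
......
......
.....T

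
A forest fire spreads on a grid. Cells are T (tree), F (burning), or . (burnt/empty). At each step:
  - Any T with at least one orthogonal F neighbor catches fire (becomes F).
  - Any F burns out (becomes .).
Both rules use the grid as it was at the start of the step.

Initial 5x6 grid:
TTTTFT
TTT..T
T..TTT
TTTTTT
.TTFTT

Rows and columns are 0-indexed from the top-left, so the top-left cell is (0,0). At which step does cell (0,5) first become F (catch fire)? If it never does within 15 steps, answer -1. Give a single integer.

Step 1: cell (0,5)='F' (+5 fires, +2 burnt)
  -> target ignites at step 1
Step 2: cell (0,5)='.' (+7 fires, +5 burnt)
Step 3: cell (0,5)='.' (+6 fires, +7 burnt)
Step 4: cell (0,5)='.' (+3 fires, +6 burnt)
Step 5: cell (0,5)='.' (+2 fires, +3 burnt)
Step 6: cell (0,5)='.' (+0 fires, +2 burnt)
  fire out at step 6

1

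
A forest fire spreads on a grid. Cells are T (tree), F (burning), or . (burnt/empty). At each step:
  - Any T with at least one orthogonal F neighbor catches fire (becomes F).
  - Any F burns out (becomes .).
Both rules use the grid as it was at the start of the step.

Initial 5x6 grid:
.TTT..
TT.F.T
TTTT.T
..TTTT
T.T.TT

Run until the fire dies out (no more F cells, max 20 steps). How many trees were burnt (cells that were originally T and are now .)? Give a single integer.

Answer: 18

Derivation:
Step 1: +2 fires, +1 burnt (F count now 2)
Step 2: +3 fires, +2 burnt (F count now 3)
Step 3: +4 fires, +3 burnt (F count now 4)
Step 4: +5 fires, +4 burnt (F count now 5)
Step 5: +3 fires, +5 burnt (F count now 3)
Step 6: +1 fires, +3 burnt (F count now 1)
Step 7: +0 fires, +1 burnt (F count now 0)
Fire out after step 7
Initially T: 19, now '.': 29
Total burnt (originally-T cells now '.'): 18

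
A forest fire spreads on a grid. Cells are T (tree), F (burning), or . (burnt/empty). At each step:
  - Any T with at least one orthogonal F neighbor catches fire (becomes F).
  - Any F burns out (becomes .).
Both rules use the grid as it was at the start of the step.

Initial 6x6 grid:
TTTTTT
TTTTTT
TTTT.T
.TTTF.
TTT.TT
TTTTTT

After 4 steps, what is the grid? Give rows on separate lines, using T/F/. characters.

Step 1: 2 trees catch fire, 1 burn out
  TTTTTT
  TTTTTT
  TTTT.T
  .TTF..
  TTT.FT
  TTTTTT
Step 2: 4 trees catch fire, 2 burn out
  TTTTTT
  TTTTTT
  TTTF.T
  .TF...
  TTT..F
  TTTTFT
Step 3: 6 trees catch fire, 4 burn out
  TTTTTT
  TTTFTT
  TTF..T
  .F....
  TTF...
  TTTF.F
Step 4: 6 trees catch fire, 6 burn out
  TTTFTT
  TTF.FT
  TF...T
  ......
  TF....
  TTF...

TTTFTT
TTF.FT
TF...T
......
TF....
TTF...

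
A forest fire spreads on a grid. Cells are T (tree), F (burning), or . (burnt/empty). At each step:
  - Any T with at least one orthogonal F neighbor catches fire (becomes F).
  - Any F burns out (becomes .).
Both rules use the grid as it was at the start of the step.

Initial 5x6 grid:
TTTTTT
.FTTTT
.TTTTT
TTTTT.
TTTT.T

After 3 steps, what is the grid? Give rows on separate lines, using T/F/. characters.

Step 1: 3 trees catch fire, 1 burn out
  TFTTTT
  ..FTTT
  .FTTTT
  TTTTT.
  TTTT.T
Step 2: 5 trees catch fire, 3 burn out
  F.FTTT
  ...FTT
  ..FTTT
  TFTTT.
  TTTT.T
Step 3: 6 trees catch fire, 5 burn out
  ...FTT
  ....FT
  ...FTT
  F.FTT.
  TFTT.T

...FTT
....FT
...FTT
F.FTT.
TFTT.T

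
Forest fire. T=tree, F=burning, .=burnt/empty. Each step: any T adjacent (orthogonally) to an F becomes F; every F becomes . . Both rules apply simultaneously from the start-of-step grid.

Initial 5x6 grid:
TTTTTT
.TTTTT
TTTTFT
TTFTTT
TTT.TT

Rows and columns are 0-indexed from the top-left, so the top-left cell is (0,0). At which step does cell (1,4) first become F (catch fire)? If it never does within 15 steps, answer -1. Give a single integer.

Step 1: cell (1,4)='F' (+8 fires, +2 burnt)
  -> target ignites at step 1
Step 2: cell (1,4)='.' (+9 fires, +8 burnt)
Step 3: cell (1,4)='.' (+7 fires, +9 burnt)
Step 4: cell (1,4)='.' (+1 fires, +7 burnt)
Step 5: cell (1,4)='.' (+1 fires, +1 burnt)
Step 6: cell (1,4)='.' (+0 fires, +1 burnt)
  fire out at step 6

1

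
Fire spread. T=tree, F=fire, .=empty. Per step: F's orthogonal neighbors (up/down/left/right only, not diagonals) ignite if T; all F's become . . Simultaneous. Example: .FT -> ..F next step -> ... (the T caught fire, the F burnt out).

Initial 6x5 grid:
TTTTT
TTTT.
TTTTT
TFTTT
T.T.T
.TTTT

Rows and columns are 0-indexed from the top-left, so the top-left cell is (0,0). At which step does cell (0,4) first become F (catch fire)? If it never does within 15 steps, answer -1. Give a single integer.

Step 1: cell (0,4)='T' (+3 fires, +1 burnt)
Step 2: cell (0,4)='T' (+6 fires, +3 burnt)
Step 3: cell (0,4)='T' (+6 fires, +6 burnt)
Step 4: cell (0,4)='T' (+7 fires, +6 burnt)
Step 5: cell (0,4)='T' (+2 fires, +7 burnt)
Step 6: cell (0,4)='F' (+1 fires, +2 burnt)
  -> target ignites at step 6
Step 7: cell (0,4)='.' (+0 fires, +1 burnt)
  fire out at step 7

6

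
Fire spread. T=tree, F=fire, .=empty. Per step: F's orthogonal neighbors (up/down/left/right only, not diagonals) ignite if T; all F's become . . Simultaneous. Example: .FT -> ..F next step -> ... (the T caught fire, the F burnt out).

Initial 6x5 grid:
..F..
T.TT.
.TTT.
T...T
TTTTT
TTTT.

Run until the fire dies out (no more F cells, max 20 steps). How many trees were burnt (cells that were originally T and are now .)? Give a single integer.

Answer: 5

Derivation:
Step 1: +1 fires, +1 burnt (F count now 1)
Step 2: +2 fires, +1 burnt (F count now 2)
Step 3: +2 fires, +2 burnt (F count now 2)
Step 4: +0 fires, +2 burnt (F count now 0)
Fire out after step 4
Initially T: 17, now '.': 18
Total burnt (originally-T cells now '.'): 5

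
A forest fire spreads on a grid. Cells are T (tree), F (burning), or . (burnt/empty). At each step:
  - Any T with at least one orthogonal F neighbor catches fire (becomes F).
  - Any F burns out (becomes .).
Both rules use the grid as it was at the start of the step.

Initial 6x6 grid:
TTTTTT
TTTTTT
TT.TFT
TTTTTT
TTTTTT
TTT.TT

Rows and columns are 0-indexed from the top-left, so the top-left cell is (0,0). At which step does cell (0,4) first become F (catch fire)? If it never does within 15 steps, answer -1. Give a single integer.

Step 1: cell (0,4)='T' (+4 fires, +1 burnt)
Step 2: cell (0,4)='F' (+6 fires, +4 burnt)
  -> target ignites at step 2
Step 3: cell (0,4)='.' (+7 fires, +6 burnt)
Step 4: cell (0,4)='.' (+5 fires, +7 burnt)
Step 5: cell (0,4)='.' (+6 fires, +5 burnt)
Step 6: cell (0,4)='.' (+4 fires, +6 burnt)
Step 7: cell (0,4)='.' (+1 fires, +4 burnt)
Step 8: cell (0,4)='.' (+0 fires, +1 burnt)
  fire out at step 8

2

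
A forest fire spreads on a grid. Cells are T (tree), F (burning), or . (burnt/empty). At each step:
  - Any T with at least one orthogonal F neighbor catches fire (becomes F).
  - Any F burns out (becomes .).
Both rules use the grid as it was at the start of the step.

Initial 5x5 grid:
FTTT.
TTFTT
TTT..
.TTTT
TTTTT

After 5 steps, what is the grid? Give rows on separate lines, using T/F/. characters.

Step 1: 6 trees catch fire, 2 burn out
  .FFT.
  FF.FT
  TTF..
  .TTTT
  TTTTT
Step 2: 5 trees catch fire, 6 burn out
  ...F.
  ....F
  FF...
  .TFTT
  TTTTT
Step 3: 3 trees catch fire, 5 burn out
  .....
  .....
  .....
  .F.FT
  TTFTT
Step 4: 3 trees catch fire, 3 burn out
  .....
  .....
  .....
  ....F
  TF.FT
Step 5: 2 trees catch fire, 3 burn out
  .....
  .....
  .....
  .....
  F...F

.....
.....
.....
.....
F...F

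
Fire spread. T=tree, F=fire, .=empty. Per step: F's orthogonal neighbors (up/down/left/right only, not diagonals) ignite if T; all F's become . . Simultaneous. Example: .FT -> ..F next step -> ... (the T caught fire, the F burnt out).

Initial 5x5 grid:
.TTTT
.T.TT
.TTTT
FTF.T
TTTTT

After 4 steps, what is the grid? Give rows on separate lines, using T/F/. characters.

Step 1: 4 trees catch fire, 2 burn out
  .TTTT
  .T.TT
  .TFTT
  .F..T
  FTFTT
Step 2: 4 trees catch fire, 4 burn out
  .TTTT
  .T.TT
  .F.FT
  ....T
  .F.FT
Step 3: 4 trees catch fire, 4 burn out
  .TTTT
  .F.FT
  ....F
  ....T
  ....F
Step 4: 4 trees catch fire, 4 burn out
  .FTFT
  ....F
  .....
  ....F
  .....

.FTFT
....F
.....
....F
.....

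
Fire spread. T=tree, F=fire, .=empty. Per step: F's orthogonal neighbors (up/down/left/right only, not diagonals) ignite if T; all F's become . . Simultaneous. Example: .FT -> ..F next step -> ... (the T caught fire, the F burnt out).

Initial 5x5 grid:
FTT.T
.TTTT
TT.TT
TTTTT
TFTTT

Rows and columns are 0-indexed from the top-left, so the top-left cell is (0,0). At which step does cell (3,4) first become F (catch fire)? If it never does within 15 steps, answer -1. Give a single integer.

Step 1: cell (3,4)='T' (+4 fires, +2 burnt)
Step 2: cell (3,4)='T' (+6 fires, +4 burnt)
Step 3: cell (3,4)='T' (+4 fires, +6 burnt)
Step 4: cell (3,4)='F' (+3 fires, +4 burnt)
  -> target ignites at step 4
Step 5: cell (3,4)='.' (+2 fires, +3 burnt)
Step 6: cell (3,4)='.' (+1 fires, +2 burnt)
Step 7: cell (3,4)='.' (+0 fires, +1 burnt)
  fire out at step 7

4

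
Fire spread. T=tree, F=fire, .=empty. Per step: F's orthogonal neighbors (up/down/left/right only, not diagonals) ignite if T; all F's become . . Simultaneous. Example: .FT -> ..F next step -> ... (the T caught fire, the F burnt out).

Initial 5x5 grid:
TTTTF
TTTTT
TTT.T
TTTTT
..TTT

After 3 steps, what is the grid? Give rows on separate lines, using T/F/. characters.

Step 1: 2 trees catch fire, 1 burn out
  TTTF.
  TTTTF
  TTT.T
  TTTTT
  ..TTT
Step 2: 3 trees catch fire, 2 burn out
  TTF..
  TTTF.
  TTT.F
  TTTTT
  ..TTT
Step 3: 3 trees catch fire, 3 burn out
  TF...
  TTF..
  TTT..
  TTTTF
  ..TTT

TF...
TTF..
TTT..
TTTTF
..TTT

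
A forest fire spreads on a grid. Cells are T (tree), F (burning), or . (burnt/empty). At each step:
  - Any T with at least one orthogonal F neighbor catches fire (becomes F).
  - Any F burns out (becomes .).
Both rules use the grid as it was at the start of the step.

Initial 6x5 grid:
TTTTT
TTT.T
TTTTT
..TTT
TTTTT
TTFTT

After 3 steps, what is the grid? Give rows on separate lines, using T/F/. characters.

Step 1: 3 trees catch fire, 1 burn out
  TTTTT
  TTT.T
  TTTTT
  ..TTT
  TTFTT
  TF.FT
Step 2: 5 trees catch fire, 3 burn out
  TTTTT
  TTT.T
  TTTTT
  ..FTT
  TF.FT
  F...F
Step 3: 4 trees catch fire, 5 burn out
  TTTTT
  TTT.T
  TTFTT
  ...FT
  F...F
  .....

TTTTT
TTT.T
TTFTT
...FT
F...F
.....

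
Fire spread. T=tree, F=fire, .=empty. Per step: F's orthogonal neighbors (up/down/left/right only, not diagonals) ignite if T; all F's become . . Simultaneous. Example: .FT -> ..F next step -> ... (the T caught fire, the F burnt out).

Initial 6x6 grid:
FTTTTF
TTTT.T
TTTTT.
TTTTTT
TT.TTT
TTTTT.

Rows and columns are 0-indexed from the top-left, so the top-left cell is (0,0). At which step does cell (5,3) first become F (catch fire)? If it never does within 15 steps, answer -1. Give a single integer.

Step 1: cell (5,3)='T' (+4 fires, +2 burnt)
Step 2: cell (5,3)='T' (+4 fires, +4 burnt)
Step 3: cell (5,3)='T' (+4 fires, +4 burnt)
Step 4: cell (5,3)='T' (+4 fires, +4 burnt)
Step 5: cell (5,3)='T' (+5 fires, +4 burnt)
Step 6: cell (5,3)='T' (+3 fires, +5 burnt)
Step 7: cell (5,3)='F' (+4 fires, +3 burnt)
  -> target ignites at step 7
Step 8: cell (5,3)='.' (+2 fires, +4 burnt)
Step 9: cell (5,3)='.' (+0 fires, +2 burnt)
  fire out at step 9

7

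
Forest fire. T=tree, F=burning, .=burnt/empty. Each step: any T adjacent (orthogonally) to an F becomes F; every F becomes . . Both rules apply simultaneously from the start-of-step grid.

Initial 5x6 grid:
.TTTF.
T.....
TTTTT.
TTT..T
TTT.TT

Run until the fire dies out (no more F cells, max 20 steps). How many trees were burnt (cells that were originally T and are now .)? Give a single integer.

Step 1: +1 fires, +1 burnt (F count now 1)
Step 2: +1 fires, +1 burnt (F count now 1)
Step 3: +1 fires, +1 burnt (F count now 1)
Step 4: +0 fires, +1 burnt (F count now 0)
Fire out after step 4
Initially T: 18, now '.': 15
Total burnt (originally-T cells now '.'): 3

Answer: 3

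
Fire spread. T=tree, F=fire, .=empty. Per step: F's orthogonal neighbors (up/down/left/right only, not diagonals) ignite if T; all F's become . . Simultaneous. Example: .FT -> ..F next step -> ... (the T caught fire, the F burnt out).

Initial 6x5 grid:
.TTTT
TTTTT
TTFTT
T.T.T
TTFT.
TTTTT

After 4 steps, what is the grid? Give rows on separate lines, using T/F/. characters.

Step 1: 7 trees catch fire, 2 burn out
  .TTTT
  TTFTT
  TF.FT
  T.F.T
  TF.F.
  TTFTT
Step 2: 8 trees catch fire, 7 burn out
  .TFTT
  TF.FT
  F...F
  T...T
  F....
  TF.FT
Step 3: 8 trees catch fire, 8 burn out
  .F.FT
  F...F
  .....
  F...F
  .....
  F...F
Step 4: 1 trees catch fire, 8 burn out
  ....F
  .....
  .....
  .....
  .....
  .....

....F
.....
.....
.....
.....
.....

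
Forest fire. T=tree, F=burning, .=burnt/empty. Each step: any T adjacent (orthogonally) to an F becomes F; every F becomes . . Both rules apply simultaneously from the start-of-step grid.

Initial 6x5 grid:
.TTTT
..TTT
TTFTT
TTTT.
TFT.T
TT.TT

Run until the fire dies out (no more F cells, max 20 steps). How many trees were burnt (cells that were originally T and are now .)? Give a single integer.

Answer: 19

Derivation:
Step 1: +8 fires, +2 burnt (F count now 8)
Step 2: +7 fires, +8 burnt (F count now 7)
Step 3: +3 fires, +7 burnt (F count now 3)
Step 4: +1 fires, +3 burnt (F count now 1)
Step 5: +0 fires, +1 burnt (F count now 0)
Fire out after step 5
Initially T: 22, now '.': 27
Total burnt (originally-T cells now '.'): 19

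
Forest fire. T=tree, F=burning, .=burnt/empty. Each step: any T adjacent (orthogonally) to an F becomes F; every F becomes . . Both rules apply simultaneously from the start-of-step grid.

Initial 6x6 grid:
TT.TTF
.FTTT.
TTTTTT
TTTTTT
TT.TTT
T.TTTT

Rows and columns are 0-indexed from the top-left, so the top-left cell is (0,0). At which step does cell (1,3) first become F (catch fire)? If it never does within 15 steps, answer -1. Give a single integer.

Step 1: cell (1,3)='T' (+4 fires, +2 burnt)
Step 2: cell (1,3)='F' (+7 fires, +4 burnt)
  -> target ignites at step 2
Step 3: cell (1,3)='.' (+5 fires, +7 burnt)
Step 4: cell (1,3)='.' (+4 fires, +5 burnt)
Step 5: cell (1,3)='.' (+4 fires, +4 burnt)
Step 6: cell (1,3)='.' (+3 fires, +4 burnt)
Step 7: cell (1,3)='.' (+2 fires, +3 burnt)
Step 8: cell (1,3)='.' (+0 fires, +2 burnt)
  fire out at step 8

2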